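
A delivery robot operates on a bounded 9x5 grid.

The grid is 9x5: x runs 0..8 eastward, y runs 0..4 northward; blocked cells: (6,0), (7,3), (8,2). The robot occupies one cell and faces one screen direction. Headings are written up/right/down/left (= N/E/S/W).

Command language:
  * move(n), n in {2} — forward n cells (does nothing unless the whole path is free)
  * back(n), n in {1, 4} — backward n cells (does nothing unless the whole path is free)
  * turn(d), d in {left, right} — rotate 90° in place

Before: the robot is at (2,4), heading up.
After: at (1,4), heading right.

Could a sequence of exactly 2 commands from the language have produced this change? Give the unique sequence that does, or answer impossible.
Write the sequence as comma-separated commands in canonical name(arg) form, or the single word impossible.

turn(right), back(1)

key: position moved to (1,4) AND the heading swung to E — translation plus rotation needed
t0: at (2,4), heading up
[1] after turn(right): at (2,4), heading right
[2] after back(1): at (1,4), heading right
all 25 alternatives checked — unique.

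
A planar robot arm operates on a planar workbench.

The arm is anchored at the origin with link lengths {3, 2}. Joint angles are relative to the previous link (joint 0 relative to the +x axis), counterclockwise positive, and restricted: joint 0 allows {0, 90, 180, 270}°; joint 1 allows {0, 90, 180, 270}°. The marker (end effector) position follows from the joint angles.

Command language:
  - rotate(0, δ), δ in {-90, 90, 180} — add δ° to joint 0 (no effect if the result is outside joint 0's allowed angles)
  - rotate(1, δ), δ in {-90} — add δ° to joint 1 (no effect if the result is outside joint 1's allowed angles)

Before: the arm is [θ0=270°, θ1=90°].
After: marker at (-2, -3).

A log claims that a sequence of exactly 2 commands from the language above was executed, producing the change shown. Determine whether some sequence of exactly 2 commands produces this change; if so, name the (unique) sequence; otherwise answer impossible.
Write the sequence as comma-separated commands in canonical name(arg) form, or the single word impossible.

t0: [θ0=270°, θ1=90°]
step 1 (rotate(1, -90)): [θ0=270°, θ1=0°]
step 2 (rotate(1, -90)): [θ0=270°, θ1=270°]
no rival 2-sequence matches.

rotate(1, -90), rotate(1, -90)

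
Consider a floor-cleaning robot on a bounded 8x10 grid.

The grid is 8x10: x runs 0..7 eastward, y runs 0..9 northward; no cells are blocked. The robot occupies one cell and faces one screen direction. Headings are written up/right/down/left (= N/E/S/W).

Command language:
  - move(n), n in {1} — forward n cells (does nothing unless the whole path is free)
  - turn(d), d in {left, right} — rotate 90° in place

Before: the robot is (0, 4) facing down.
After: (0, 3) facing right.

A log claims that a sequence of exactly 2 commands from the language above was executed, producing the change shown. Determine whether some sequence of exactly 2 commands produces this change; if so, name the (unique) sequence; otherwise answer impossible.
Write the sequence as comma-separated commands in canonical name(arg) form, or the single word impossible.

move(1), turn(left)

key: order matters: swapping move(1) and turn(left) lands elsewhere
start: (0, 4) facing down
1. move(1) → (0, 3) facing down
2. turn(left) → (0, 3) facing right
no rival 2-sequence matches.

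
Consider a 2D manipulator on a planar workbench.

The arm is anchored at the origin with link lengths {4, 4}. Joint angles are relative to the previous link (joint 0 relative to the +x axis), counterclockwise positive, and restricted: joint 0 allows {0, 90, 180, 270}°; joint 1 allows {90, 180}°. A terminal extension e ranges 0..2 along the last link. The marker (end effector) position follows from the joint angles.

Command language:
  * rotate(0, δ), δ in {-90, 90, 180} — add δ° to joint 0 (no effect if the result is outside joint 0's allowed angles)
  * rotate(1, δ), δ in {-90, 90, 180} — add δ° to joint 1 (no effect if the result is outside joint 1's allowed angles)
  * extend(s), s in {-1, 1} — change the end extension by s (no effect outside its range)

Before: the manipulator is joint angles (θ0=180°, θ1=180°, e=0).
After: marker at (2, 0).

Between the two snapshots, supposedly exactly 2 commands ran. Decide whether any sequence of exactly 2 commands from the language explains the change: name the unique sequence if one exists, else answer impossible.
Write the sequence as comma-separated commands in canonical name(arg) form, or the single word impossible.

from: joint angles (θ0=180°, θ1=180°, e=0)
[1] after extend(1): joint angles (θ0=180°, θ1=180°, e=1)
[2] after extend(1): joint angles (θ0=180°, θ1=180°, e=2)
no rival 2-sequence matches.

extend(1), extend(1)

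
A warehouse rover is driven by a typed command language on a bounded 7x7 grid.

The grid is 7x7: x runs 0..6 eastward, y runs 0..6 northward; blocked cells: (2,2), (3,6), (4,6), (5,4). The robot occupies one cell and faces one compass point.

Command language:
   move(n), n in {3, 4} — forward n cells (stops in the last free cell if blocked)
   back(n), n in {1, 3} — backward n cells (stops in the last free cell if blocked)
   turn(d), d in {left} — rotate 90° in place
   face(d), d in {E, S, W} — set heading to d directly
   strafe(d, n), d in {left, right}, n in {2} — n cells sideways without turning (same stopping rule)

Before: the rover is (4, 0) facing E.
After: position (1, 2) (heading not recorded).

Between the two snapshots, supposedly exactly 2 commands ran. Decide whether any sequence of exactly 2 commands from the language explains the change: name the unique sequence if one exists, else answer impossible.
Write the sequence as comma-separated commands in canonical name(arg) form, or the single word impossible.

key: running strafe(left, 2) before back(3) would end elsewhere — order is forced
begin: (4, 0) facing E
1. back(3) → (1, 0) facing E
2. strafe(left, 2) → (1, 2) facing E
no other 2-command option fits: unique.

back(3), strafe(left, 2)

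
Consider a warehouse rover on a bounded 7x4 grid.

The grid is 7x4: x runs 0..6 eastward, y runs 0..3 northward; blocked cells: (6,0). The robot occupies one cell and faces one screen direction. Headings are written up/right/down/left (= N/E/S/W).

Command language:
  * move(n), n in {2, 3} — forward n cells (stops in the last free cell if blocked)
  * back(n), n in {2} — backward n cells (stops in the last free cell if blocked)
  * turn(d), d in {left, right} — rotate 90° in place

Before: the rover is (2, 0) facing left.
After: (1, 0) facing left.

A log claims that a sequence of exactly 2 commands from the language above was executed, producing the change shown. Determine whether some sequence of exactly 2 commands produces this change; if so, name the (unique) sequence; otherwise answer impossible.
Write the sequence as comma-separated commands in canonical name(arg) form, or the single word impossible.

key: still facing W at the end — nothing in the sequence rotates
start: (2, 0) facing left
[1] after back(2): (4, 0) facing left
[2] after move(3): (1, 0) facing left
no other 2-command option fits: unique.

back(2), move(3)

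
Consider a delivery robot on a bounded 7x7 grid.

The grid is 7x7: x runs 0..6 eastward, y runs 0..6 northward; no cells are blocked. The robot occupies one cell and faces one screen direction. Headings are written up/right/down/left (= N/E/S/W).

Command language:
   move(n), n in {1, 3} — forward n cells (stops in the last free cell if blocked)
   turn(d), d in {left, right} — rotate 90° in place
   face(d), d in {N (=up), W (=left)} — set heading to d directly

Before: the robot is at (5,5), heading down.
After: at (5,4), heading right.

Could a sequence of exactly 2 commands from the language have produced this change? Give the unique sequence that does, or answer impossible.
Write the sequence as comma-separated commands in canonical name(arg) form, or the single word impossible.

key: order matters: swapping move(1) and turn(left) lands elsewhere
from: at (5,5), heading down
1. move(1) → at (5,4), heading down
2. turn(left) → at (5,4), heading right
no other 2-command option fits: unique.

move(1), turn(left)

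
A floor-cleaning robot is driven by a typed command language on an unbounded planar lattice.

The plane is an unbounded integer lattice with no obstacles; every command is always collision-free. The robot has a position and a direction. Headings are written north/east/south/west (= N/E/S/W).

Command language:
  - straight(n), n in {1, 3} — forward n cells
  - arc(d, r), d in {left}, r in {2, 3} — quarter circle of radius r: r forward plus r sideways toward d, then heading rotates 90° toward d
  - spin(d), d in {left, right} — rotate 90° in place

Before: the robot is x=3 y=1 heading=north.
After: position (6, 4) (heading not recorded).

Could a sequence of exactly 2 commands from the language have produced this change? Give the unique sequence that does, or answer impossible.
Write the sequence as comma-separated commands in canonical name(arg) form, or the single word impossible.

spin(right), arc(left, 3)

key: order matters: swapping spin(right) and arc(left, 3) lands elsewhere
initial: x=3 y=1 heading=north
1. spin(right) → x=3 y=1 heading=east
2. arc(left, 3) → x=6 y=4 heading=north
uniquely the one of 36 2-step routes that fits.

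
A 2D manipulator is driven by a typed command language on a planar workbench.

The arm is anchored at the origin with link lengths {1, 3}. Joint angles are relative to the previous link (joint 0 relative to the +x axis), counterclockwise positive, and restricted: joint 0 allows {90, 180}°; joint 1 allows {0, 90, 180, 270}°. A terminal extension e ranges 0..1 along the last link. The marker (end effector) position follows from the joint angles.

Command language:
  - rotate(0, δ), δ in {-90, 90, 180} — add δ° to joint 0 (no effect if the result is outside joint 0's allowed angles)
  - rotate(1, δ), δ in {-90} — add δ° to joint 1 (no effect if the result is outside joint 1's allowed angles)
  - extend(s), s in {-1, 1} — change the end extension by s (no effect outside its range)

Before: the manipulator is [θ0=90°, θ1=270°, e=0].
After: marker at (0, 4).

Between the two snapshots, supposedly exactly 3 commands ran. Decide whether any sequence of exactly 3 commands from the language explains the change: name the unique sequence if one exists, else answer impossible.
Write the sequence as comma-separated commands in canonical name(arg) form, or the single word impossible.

rotate(1, -90), rotate(1, -90), rotate(1, -90)

initial: [θ0=90°, θ1=270°, e=0]
t=1 rotate(1, -90) ⇒ [θ0=90°, θ1=180°, e=0]
t=2 rotate(1, -90) ⇒ [θ0=90°, θ1=90°, e=0]
t=3 rotate(1, -90) ⇒ [θ0=90°, θ1=0°, e=0]
no rival 3-sequence matches.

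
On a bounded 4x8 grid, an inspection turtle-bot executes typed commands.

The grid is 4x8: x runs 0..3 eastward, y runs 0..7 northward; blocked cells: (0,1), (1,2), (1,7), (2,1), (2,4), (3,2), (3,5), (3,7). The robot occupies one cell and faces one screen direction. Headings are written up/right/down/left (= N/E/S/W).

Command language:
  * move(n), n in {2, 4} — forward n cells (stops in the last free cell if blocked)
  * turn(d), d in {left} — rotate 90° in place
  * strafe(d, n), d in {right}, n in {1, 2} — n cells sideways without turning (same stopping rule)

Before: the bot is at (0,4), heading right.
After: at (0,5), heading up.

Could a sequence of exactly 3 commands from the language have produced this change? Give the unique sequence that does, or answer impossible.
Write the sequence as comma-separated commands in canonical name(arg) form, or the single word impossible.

strafe(right, 1), turn(left), move(2)

key: running move(2) before strafe(right, 1) would end elsewhere — order is forced
start: at (0,4), heading right
1. strafe(right, 1) → at (0,3), heading right
2. turn(left) → at (0,3), heading up
3. move(2) → at (0,5), heading up
all 125 alternatives checked — unique.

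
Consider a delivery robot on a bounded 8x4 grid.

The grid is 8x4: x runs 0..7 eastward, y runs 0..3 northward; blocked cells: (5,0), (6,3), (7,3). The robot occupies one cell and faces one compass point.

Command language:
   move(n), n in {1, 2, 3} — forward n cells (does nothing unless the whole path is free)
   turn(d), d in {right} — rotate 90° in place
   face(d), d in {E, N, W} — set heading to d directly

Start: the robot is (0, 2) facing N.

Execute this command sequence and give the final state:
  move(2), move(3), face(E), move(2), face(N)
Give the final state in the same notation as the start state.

initial: (0, 2) facing N
[1] after move(2): (0, 2) facing N
[2] after move(3): (0, 2) facing N
[3] after face(E): (0, 2) facing E
[4] after move(2): (2, 2) facing E
[5] after face(N): (2, 2) facing N

(2, 2) facing N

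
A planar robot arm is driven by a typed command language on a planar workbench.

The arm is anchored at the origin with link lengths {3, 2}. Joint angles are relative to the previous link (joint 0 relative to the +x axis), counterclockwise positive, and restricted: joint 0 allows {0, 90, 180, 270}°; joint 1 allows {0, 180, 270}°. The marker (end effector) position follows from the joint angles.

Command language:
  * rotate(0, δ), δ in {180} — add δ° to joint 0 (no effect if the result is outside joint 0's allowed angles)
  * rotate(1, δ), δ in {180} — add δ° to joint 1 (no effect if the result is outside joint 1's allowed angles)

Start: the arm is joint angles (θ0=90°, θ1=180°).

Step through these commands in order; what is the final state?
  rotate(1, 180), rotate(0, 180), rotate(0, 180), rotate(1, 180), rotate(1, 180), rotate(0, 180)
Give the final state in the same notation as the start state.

joint angles (θ0=270°, θ1=0°)

start: joint angles (θ0=90°, θ1=180°)
1. rotate(1, 180) → joint angles (θ0=90°, θ1=0°)
2. rotate(0, 180) → joint angles (θ0=270°, θ1=0°)
3. rotate(0, 180) → joint angles (θ0=90°, θ1=0°)
4. rotate(1, 180) → joint angles (θ0=90°, θ1=180°)
5. rotate(1, 180) → joint angles (θ0=90°, θ1=0°)
6. rotate(0, 180) → joint angles (θ0=270°, θ1=0°)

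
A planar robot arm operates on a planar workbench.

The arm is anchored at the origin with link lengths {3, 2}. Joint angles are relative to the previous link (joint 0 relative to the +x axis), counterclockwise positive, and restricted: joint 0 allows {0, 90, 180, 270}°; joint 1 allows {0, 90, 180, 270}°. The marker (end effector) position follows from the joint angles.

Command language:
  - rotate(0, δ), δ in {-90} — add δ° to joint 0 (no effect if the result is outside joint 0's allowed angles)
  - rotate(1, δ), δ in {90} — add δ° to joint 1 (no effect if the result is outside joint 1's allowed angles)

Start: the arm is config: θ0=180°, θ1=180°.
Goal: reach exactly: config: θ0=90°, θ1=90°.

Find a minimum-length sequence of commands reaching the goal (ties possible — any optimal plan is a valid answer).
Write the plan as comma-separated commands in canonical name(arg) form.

rotate(0, -90), rotate(1, 90), rotate(1, 90), rotate(1, 90)

start: config: θ0=180°, θ1=180°
t=1 rotate(0, -90) ⇒ config: θ0=90°, θ1=180°
t=2 rotate(1, 90) ⇒ config: θ0=90°, θ1=270°
t=3 rotate(1, 90) ⇒ config: θ0=90°, θ1=0°
t=4 rotate(1, 90) ⇒ config: θ0=90°, θ1=90°
minimal: 4 command(s), checked below 4.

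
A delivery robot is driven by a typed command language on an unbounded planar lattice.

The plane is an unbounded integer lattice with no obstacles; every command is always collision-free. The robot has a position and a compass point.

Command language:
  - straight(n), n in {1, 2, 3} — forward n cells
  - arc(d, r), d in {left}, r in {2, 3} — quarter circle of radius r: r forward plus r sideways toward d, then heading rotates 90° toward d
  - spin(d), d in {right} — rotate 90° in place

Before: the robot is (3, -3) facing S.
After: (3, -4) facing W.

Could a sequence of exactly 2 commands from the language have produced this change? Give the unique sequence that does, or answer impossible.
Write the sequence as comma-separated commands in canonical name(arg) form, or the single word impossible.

key: running spin(right) before straight(1) would end elsewhere — order is forced
t0: (3, -3) facing S
t=1 straight(1) ⇒ (3, -4) facing S
t=2 spin(right) ⇒ (3, -4) facing W
no rival 2-sequence matches.

straight(1), spin(right)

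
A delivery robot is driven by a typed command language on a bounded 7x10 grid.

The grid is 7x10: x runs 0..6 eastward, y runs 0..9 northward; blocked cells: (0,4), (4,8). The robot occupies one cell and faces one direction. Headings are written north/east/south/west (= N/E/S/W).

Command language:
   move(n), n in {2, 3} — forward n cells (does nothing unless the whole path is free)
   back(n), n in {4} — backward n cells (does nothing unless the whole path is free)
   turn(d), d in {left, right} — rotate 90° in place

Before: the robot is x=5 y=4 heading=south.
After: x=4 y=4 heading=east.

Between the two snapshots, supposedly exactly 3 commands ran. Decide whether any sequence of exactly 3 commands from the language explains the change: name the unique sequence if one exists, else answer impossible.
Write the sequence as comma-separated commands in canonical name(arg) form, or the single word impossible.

key: cell and facing (now E) both changed — the 3 commands mix motion and turning
from: x=5 y=4 heading=south
1. turn(left) → x=5 y=4 heading=east
2. back(4) → x=1 y=4 heading=east
3. move(3) → x=4 y=4 heading=east
uniquely the one of 125 3-step routes that fits.

turn(left), back(4), move(3)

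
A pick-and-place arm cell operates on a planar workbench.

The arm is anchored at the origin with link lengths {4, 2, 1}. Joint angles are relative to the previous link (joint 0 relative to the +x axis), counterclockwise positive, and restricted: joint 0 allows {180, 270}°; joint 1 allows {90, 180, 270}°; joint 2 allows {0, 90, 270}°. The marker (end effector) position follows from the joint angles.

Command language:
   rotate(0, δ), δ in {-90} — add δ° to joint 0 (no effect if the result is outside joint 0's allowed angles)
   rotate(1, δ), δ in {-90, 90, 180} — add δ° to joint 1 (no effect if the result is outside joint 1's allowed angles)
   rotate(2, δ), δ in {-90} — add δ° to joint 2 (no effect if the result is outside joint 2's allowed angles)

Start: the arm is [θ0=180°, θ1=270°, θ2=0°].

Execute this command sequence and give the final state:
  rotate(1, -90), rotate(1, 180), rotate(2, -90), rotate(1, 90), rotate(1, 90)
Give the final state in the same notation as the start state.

[θ0=180°, θ1=270°, θ2=270°]

start: [θ0=180°, θ1=270°, θ2=0°]
[1] after rotate(1, -90): [θ0=180°, θ1=180°, θ2=0°]
[2] after rotate(1, 180): [θ0=180°, θ1=180°, θ2=0°]
[3] after rotate(2, -90): [θ0=180°, θ1=180°, θ2=270°]
[4] after rotate(1, 90): [θ0=180°, θ1=270°, θ2=270°]
[5] after rotate(1, 90): [θ0=180°, θ1=270°, θ2=270°]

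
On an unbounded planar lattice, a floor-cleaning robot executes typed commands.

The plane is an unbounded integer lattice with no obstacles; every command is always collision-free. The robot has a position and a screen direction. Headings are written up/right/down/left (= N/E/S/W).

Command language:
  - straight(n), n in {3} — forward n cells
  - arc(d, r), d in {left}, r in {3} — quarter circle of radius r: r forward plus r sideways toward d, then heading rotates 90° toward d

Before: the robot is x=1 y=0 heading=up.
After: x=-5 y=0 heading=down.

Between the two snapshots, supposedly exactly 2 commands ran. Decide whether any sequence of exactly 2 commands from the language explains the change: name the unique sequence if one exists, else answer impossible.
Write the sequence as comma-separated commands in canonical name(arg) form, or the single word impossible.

arc(left, 3), arc(left, 3)

key: cell and facing (now S) both changed — the 2 commands mix motion and turning
from: x=1 y=0 heading=up
t=1 arc(left, 3) ⇒ x=-2 y=3 heading=left
t=2 arc(left, 3) ⇒ x=-5 y=0 heading=down
uniquely the one of 4 2-step routes that fits.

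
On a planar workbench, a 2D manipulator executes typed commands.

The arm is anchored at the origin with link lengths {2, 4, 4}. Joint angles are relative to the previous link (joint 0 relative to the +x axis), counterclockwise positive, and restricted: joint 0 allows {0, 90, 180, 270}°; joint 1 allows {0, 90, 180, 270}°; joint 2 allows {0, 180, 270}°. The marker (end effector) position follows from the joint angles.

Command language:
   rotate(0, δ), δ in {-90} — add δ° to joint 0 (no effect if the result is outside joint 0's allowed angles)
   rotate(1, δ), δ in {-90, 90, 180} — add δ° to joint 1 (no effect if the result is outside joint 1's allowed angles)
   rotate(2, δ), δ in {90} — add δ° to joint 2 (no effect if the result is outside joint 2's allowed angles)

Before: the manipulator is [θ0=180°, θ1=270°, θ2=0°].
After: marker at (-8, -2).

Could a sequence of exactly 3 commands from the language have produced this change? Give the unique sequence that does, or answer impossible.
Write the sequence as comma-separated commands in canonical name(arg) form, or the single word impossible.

rotate(0, -90), rotate(0, -90), rotate(0, -90)

t0: [θ0=180°, θ1=270°, θ2=0°]
1. rotate(0, -90) → [θ0=90°, θ1=270°, θ2=0°]
2. rotate(0, -90) → [θ0=0°, θ1=270°, θ2=0°]
3. rotate(0, -90) → [θ0=270°, θ1=270°, θ2=0°]
all 125 alternatives checked — unique.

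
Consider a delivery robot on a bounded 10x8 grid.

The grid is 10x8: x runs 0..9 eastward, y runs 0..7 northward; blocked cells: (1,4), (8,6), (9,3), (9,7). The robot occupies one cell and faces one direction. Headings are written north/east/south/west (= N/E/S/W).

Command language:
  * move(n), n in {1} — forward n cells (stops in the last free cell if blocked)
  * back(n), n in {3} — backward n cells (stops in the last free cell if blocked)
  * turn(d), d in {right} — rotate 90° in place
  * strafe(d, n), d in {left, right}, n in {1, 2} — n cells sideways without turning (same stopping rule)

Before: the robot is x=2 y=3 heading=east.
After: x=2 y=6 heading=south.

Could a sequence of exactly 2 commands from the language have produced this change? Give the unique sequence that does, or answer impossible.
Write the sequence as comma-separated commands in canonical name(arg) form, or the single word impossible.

key: cell and facing (now S) both changed — the 2 commands mix motion and turning
initial: x=2 y=3 heading=east
step 1 (turn(right)): x=2 y=3 heading=south
step 2 (back(3)): x=2 y=6 heading=south
no rival 2-sequence matches.

turn(right), back(3)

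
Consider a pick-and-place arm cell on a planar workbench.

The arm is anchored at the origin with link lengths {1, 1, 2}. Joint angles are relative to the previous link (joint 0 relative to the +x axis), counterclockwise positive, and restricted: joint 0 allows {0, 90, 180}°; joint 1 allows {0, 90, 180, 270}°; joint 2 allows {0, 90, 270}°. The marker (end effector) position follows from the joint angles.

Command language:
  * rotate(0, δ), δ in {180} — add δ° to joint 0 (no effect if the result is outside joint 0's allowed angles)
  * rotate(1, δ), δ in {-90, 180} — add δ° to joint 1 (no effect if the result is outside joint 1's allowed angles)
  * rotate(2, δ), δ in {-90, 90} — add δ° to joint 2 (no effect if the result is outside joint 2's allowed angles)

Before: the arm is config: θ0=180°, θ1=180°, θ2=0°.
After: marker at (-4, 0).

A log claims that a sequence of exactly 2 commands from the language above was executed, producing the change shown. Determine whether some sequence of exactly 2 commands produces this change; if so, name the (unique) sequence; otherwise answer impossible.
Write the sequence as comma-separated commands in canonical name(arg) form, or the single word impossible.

rotate(1, -90), rotate(1, -90)

initial: config: θ0=180°, θ1=180°, θ2=0°
1. rotate(1, -90) → config: θ0=180°, θ1=90°, θ2=0°
2. rotate(1, -90) → config: θ0=180°, θ1=0°, θ2=0°
all 25 alternatives checked — unique.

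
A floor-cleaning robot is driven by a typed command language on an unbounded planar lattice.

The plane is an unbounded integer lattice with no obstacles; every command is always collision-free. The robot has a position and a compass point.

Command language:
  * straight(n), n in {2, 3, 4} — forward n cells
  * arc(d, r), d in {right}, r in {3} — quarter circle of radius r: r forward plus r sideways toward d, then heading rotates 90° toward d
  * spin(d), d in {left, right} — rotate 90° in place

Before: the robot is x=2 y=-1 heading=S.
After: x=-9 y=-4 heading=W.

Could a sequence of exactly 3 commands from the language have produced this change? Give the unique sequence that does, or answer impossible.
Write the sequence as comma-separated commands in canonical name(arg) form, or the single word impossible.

arc(right, 3), straight(4), straight(4)

key: order matters: swapping arc(right, 3) and straight(4) lands elsewhere
start: x=2 y=-1 heading=S
[1] after arc(right, 3): x=-1 y=-4 heading=W
[2] after straight(4): x=-5 y=-4 heading=W
[3] after straight(4): x=-9 y=-4 heading=W
all 216 alternatives checked — unique.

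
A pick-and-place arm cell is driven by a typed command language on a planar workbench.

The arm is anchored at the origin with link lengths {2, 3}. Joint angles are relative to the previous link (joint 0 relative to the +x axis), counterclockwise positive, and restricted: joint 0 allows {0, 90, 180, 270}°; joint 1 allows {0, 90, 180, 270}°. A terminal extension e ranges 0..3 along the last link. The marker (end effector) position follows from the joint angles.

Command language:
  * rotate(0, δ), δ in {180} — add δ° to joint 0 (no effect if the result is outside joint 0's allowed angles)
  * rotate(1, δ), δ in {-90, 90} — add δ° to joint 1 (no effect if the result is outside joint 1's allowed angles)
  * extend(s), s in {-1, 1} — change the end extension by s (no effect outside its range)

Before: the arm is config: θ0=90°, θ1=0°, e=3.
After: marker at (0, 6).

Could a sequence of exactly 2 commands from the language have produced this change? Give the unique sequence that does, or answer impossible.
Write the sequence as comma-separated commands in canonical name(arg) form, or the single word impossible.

begin: config: θ0=90°, θ1=0°, e=3
t=1 extend(-1) ⇒ config: θ0=90°, θ1=0°, e=2
t=2 extend(-1) ⇒ config: θ0=90°, θ1=0°, e=1
all 25 alternatives checked — unique.

extend(-1), extend(-1)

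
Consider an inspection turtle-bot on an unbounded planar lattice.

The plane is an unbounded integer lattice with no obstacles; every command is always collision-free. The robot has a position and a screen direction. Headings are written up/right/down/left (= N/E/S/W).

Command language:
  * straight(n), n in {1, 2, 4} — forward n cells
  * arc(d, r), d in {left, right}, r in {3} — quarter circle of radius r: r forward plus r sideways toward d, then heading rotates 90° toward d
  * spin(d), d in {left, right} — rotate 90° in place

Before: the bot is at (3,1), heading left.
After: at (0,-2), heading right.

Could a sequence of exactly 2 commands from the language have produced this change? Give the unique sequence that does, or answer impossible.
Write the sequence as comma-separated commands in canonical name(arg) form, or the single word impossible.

arc(left, 3), spin(left)

key: cell and facing (now E) both changed — the 2 commands mix motion and turning
initial: at (3,1), heading left
1. arc(left, 3) → at (0,-2), heading down
2. spin(left) → at (0,-2), heading right
all 49 alternatives checked — unique.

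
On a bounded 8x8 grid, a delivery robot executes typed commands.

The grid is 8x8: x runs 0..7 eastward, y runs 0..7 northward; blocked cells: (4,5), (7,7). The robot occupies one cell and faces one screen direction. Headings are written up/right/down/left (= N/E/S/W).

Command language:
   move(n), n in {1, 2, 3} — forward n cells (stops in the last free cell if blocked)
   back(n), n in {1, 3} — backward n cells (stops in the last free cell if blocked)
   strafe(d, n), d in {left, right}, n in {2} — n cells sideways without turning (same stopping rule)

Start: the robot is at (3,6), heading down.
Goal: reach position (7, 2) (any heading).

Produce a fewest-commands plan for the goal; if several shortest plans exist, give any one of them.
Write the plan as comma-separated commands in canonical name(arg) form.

start: at (3,6), heading down
step 1 (move(1)): at (3,5), heading down
step 2 (move(3)): at (3,2), heading down
step 3 (strafe(left, 2)): at (5,2), heading down
step 4 (strafe(left, 2)): at (7,2), heading down
shorter routes all fall short; 4 is best.

move(1), move(3), strafe(left, 2), strafe(left, 2)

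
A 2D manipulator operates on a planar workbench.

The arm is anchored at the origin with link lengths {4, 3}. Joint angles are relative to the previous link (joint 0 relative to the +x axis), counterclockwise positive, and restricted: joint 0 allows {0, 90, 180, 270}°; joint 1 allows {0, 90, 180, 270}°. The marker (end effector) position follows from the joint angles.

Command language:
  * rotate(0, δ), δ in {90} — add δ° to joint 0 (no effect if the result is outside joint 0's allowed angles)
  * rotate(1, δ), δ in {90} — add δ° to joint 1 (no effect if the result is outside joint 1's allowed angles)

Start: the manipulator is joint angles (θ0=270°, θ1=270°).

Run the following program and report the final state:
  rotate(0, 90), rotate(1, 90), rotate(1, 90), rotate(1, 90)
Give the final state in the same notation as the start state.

joint angles (θ0=0°, θ1=180°)

from: joint angles (θ0=270°, θ1=270°)
[1] after rotate(0, 90): joint angles (θ0=0°, θ1=270°)
[2] after rotate(1, 90): joint angles (θ0=0°, θ1=0°)
[3] after rotate(1, 90): joint angles (θ0=0°, θ1=90°)
[4] after rotate(1, 90): joint angles (θ0=0°, θ1=180°)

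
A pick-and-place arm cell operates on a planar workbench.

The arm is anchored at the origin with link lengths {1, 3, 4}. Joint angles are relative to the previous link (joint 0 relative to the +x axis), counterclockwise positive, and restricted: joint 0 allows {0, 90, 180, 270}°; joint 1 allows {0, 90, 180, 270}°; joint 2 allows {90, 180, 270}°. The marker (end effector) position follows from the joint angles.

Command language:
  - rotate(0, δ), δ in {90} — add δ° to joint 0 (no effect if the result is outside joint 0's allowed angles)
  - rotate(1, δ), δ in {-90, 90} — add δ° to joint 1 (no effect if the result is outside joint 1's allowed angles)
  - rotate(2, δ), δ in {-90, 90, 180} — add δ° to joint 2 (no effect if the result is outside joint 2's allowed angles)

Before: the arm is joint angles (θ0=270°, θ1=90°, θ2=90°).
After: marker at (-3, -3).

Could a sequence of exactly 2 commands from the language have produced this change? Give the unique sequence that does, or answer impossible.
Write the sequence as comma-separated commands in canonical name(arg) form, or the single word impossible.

rotate(0, 90), rotate(0, 90)

initial: joint angles (θ0=270°, θ1=90°, θ2=90°)
1. rotate(0, 90) → joint angles (θ0=0°, θ1=90°, θ2=90°)
2. rotate(0, 90) → joint angles (θ0=90°, θ1=90°, θ2=90°)
uniquely the one of 36 2-step routes that fits.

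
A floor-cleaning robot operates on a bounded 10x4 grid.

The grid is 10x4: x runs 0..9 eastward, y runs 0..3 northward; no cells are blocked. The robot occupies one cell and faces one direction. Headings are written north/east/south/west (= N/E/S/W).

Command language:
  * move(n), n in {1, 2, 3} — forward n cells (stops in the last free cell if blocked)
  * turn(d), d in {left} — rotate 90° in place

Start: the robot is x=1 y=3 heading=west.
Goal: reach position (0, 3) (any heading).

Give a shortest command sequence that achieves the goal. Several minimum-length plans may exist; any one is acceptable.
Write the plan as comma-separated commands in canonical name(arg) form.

t0: x=1 y=3 heading=west
[1] after move(3): x=0 y=3 heading=west
shorter routes all fall short; 1 is best.

move(3)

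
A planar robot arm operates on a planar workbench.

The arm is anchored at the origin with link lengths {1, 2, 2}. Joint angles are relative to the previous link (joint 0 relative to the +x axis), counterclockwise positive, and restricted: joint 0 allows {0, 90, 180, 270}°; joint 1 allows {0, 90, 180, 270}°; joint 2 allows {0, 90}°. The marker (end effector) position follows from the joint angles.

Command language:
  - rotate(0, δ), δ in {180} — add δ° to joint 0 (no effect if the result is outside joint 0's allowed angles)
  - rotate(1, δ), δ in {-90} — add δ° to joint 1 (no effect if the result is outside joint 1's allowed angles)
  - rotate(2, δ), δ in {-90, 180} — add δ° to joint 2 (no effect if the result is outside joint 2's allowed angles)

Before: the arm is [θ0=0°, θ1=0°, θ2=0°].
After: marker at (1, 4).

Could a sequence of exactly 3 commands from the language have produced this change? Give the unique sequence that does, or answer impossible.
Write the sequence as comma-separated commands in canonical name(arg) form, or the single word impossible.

from: [θ0=0°, θ1=0°, θ2=0°]
step 1 (rotate(1, -90)): [θ0=0°, θ1=270°, θ2=0°]
step 2 (rotate(1, -90)): [θ0=0°, θ1=180°, θ2=0°]
step 3 (rotate(1, -90)): [θ0=0°, θ1=90°, θ2=0°]
uniquely the one of 64 3-step routes that fits.

rotate(1, -90), rotate(1, -90), rotate(1, -90)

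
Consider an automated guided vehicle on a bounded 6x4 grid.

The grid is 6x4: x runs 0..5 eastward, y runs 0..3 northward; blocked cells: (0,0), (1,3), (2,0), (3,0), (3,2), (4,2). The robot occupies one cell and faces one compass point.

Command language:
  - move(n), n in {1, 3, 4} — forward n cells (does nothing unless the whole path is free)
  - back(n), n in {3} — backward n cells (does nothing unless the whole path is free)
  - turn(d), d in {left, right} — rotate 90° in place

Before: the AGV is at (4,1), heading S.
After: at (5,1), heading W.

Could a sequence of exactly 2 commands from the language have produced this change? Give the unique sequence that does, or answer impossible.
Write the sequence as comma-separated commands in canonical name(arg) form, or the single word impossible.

no 2-step route produces this change.

impossible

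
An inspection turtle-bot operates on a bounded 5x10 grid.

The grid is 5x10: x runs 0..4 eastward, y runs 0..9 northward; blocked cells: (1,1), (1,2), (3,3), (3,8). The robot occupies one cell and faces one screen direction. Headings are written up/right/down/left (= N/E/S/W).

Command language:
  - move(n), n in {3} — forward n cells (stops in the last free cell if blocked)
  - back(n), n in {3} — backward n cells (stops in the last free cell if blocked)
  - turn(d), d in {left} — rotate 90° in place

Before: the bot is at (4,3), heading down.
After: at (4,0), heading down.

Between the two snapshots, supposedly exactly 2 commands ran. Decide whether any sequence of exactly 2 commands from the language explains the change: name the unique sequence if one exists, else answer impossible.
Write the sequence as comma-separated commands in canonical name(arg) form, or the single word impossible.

move(3), move(3)

key: the second move(3) runs into the grid edge before its full distance
t0: at (4,3), heading down
step 1 (move(3)): at (4,0), heading down
step 2 (move(3)): at (4,0), heading down
uniquely the one of 9 2-step routes that fits.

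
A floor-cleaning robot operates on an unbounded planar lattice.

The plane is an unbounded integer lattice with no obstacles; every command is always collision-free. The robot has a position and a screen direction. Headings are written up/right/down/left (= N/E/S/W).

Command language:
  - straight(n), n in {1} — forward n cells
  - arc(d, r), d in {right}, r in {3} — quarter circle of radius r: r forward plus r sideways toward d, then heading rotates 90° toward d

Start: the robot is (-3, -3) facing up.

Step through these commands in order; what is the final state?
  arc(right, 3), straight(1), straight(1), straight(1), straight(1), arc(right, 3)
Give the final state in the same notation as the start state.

begin: (-3, -3) facing up
[1] after arc(right, 3): (0, 0) facing right
[2] after straight(1): (1, 0) facing right
[3] after straight(1): (2, 0) facing right
[4] after straight(1): (3, 0) facing right
[5] after straight(1): (4, 0) facing right
[6] after arc(right, 3): (7, -3) facing down

(7, -3) facing down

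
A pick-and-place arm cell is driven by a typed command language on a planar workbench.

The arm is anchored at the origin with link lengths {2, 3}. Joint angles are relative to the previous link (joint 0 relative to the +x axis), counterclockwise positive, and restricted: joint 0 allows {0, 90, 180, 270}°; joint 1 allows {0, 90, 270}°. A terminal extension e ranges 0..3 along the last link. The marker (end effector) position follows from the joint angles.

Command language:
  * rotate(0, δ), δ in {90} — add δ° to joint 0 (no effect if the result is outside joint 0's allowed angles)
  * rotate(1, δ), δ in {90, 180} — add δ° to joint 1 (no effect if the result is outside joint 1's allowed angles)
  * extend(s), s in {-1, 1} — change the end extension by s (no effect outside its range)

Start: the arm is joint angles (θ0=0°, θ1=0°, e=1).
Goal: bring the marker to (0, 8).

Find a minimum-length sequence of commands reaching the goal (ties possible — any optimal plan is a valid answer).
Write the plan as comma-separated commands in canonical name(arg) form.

begin: joint angles (θ0=0°, θ1=0°, e=1)
[1] after rotate(0, 90): joint angles (θ0=90°, θ1=0°, e=1)
[2] after extend(1): joint angles (θ0=90°, θ1=0°, e=2)
[3] after extend(1): joint angles (θ0=90°, θ1=0°, e=3)
minimal: 3 command(s), checked below 3.

rotate(0, 90), extend(1), extend(1)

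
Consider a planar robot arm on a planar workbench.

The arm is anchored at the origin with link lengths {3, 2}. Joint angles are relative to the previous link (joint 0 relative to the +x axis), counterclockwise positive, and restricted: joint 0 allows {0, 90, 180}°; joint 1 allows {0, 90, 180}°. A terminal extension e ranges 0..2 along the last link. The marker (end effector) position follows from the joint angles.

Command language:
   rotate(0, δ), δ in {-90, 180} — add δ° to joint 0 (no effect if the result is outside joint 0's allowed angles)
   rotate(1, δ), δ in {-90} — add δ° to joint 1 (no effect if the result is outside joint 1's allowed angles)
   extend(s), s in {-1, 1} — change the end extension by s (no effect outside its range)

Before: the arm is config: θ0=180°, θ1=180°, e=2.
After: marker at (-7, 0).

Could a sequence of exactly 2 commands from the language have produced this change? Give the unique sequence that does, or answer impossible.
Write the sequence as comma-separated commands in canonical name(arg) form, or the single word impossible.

initial: config: θ0=180°, θ1=180°, e=2
t=1 rotate(1, -90) ⇒ config: θ0=180°, θ1=90°, e=2
t=2 rotate(1, -90) ⇒ config: θ0=180°, θ1=0°, e=2
no other 2-command option fits: unique.

rotate(1, -90), rotate(1, -90)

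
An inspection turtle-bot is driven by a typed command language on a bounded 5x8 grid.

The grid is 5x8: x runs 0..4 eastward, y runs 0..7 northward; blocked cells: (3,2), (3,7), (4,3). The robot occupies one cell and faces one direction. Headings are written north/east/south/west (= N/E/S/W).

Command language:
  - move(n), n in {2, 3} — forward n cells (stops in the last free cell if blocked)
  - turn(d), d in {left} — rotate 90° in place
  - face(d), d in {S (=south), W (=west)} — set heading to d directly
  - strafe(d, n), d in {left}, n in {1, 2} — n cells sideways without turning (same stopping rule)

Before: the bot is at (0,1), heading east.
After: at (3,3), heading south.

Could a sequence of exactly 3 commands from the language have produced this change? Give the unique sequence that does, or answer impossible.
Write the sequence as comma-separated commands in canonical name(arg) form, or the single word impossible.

key: cell and facing (now S) both changed — the 3 commands mix motion and turning
start: at (0,1), heading east
[1] after strafe(left, 2): at (0,3), heading east
[2] after move(3): at (3,3), heading east
[3] after face(S): at (3,3), heading south
no rival 3-sequence matches.

strafe(left, 2), move(3), face(S)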